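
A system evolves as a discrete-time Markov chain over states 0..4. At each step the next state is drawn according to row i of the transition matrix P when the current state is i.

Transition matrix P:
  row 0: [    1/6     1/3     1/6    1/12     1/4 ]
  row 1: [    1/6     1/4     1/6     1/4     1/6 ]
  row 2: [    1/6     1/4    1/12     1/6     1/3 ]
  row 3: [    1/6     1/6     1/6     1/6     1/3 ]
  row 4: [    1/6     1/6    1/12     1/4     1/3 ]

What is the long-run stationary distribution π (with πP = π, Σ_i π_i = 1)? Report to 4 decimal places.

Balance equations π_j = Σ_i π_i·P[i][j]:
  π_0 = 1/6·π_0 + 1/6·π_1 + 1/6·π_2 + 1/6·π_3 + 1/6·π_4
  π_1 = 1/3·π_0 + 1/4·π_1 + 1/4·π_2 + 1/6·π_3 + 1/6·π_4
  π_2 = 1/6·π_0 + 1/6·π_1 + 1/12·π_2 + 1/6·π_3 + 1/12·π_4
  π_3 = 1/12·π_0 + 1/4·π_1 + 1/6·π_2 + 1/6·π_3 + 1/4·π_4
  normalize: π_0 + π_1 + π_2 + π_3 + π_4 = 1
Solving the linear system gives exactly π = [1/6, 2305/10284, 453/3428, 2005/10284, 967/3428].

π = [0.1667, 0.2241, 0.1321, 0.1950, 0.2821]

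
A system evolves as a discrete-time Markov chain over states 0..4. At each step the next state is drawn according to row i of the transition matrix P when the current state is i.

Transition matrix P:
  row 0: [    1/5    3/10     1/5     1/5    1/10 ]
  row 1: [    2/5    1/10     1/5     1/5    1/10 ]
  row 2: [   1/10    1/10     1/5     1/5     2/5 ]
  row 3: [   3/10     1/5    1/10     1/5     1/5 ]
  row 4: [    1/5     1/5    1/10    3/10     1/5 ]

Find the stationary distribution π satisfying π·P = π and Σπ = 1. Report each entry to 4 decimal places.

Balance equations π_j = Σ_i π_i·P[i][j]:
  π_0 = 1/5·π_0 + 2/5·π_1 + 1/10·π_2 + 3/10·π_3 + 1/5·π_4
  π_1 = 3/10·π_0 + 1/10·π_1 + 1/10·π_2 + 1/5·π_3 + 1/5·π_4
  π_2 = 1/5·π_0 + 1/5·π_1 + 1/5·π_2 + 1/10·π_3 + 1/10·π_4
  π_3 = 1/5·π_0 + 1/5·π_1 + 1/5·π_2 + 1/5·π_3 + 3/10·π_4
  normalize: π_0 + π_1 + π_2 + π_3 + π_4 = 1
Solving the linear system gives exactly π = [2701/11076, 2099/11076, 147/923, 202/923, 174/923].

π = [0.2439, 0.1895, 0.1593, 0.2189, 0.1885]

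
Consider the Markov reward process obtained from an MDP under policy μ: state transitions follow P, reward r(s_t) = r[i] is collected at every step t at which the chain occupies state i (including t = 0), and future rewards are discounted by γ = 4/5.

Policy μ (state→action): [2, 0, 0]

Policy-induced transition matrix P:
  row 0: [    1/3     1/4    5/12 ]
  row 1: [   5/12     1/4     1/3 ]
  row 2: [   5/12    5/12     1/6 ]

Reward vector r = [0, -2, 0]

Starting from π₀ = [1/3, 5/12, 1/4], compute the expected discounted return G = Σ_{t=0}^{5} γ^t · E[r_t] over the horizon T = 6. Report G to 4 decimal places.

G = -2.4431

t=0: π = [0.3333, 0.4167, 0.2500], E[r] = -0.8333, γ^t·E[r] = -0.833333, running G = -0.833333
t=1: π = [0.3889, 0.2917, 0.3194], E[r] = -0.5833, γ^t·E[r] = -0.466667, running G = -1.300000
t=2: π = [0.3843, 0.3032, 0.3125], E[r] = -0.6065, γ^t·E[r] = -0.388148, running G = -1.688148
t=3: π = [0.3846, 0.3021, 0.3133], E[r] = -0.6042, γ^t·E[r] = -0.309333, running G = -1.997481
t=4: π = [0.3846, 0.3022, 0.3132], E[r] = -0.6044, γ^t·E[r] = -0.247572, running G = -2.245053
t=5: π = [0.3846, 0.3022, 0.3132], E[r] = -0.6044, γ^t·E[r] = -0.198047, running G = -2.443101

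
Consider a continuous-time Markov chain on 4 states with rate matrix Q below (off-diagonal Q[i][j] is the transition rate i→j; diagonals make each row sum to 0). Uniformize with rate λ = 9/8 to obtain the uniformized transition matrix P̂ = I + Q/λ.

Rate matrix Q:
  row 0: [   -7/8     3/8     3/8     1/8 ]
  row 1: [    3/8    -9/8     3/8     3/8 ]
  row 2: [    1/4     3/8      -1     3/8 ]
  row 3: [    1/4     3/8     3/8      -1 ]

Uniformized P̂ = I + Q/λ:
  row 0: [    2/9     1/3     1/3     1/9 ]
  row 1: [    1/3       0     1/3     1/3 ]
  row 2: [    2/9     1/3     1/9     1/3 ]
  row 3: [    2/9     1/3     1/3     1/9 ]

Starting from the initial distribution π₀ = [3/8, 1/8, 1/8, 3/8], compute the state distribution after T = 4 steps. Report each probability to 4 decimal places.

t=0: π = [0.3750, 0.1250, 0.1250, 0.3750]
t=1: π = [0.2361, 0.2917, 0.3056, 0.1667]
t=2: π = [0.2546, 0.2361, 0.2654, 0.2438]
t=3: π = [0.2485, 0.2546, 0.2743, 0.2226]
t=4: π = [0.2505, 0.2485, 0.2724, 0.2287]

π = [0.2505, 0.2485, 0.2724, 0.2287]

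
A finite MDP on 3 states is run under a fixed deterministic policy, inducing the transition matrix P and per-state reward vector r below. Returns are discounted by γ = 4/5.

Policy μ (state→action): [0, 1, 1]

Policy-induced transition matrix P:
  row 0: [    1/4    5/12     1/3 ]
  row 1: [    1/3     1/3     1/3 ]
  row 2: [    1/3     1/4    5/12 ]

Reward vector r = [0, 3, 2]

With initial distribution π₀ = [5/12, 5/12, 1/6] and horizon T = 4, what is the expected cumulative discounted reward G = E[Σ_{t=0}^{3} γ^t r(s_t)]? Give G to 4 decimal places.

t=0: π = [0.4167, 0.4167, 0.1667], E[r] = 1.5833, γ^t·E[r] = 1.583333, running G = 1.583333
t=1: π = [0.2986, 0.3542, 0.3472], E[r] = 1.7569, γ^t·E[r] = 1.405556, running G = 2.988889
t=2: π = [0.3084, 0.3293, 0.3623], E[r] = 1.7124, γ^t·E[r] = 1.095926, running G = 4.084815
t=3: π = [0.3076, 0.3288, 0.3635], E[r] = 1.7136, γ^t·E[r] = 0.877358, running G = 4.962173

G = 4.9622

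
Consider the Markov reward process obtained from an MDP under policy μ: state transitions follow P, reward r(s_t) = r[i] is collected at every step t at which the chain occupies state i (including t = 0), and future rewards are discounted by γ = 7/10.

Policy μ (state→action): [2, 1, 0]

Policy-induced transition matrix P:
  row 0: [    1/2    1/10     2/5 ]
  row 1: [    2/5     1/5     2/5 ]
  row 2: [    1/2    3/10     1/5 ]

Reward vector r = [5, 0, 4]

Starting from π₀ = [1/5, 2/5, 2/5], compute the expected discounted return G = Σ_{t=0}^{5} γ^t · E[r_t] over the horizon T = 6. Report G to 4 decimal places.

G = 9.7447

t=0: π = [0.2000, 0.4000, 0.4000], E[r] = 2.6000, γ^t·E[r] = 2.600000, running G = 2.600000
t=1: π = [0.4600, 0.2200, 0.3200], E[r] = 3.5800, γ^t·E[r] = 2.506000, running G = 5.106000
t=2: π = [0.4780, 0.1860, 0.3360], E[r] = 3.7340, γ^t·E[r] = 1.829660, running G = 6.935660
t=3: π = [0.4814, 0.1858, 0.3328], E[r] = 3.7382, γ^t·E[r] = 1.282203, running G = 8.217863
t=4: π = [0.4814, 0.1851, 0.3334], E[r] = 3.7409, γ^t·E[r] = 0.898180, running G = 9.116043
t=5: π = [0.4815, 0.1852, 0.3333], E[r] = 3.7407, γ^t·E[r] = 0.628696, running G = 9.744739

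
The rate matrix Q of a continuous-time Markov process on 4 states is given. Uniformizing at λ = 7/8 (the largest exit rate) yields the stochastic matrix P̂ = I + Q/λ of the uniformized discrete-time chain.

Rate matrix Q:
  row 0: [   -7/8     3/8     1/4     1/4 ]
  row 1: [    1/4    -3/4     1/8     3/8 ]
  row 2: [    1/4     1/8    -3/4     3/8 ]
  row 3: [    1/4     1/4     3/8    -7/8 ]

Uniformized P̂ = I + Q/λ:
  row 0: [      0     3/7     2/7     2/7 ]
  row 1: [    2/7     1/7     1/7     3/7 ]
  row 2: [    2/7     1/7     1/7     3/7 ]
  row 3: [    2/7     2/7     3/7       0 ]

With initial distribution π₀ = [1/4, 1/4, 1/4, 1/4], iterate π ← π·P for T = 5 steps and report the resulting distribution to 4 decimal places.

t=0: π = [0.2500, 0.2500, 0.2500, 0.2500]
t=1: π = [0.2143, 0.2500, 0.2500, 0.2857]
t=2: π = [0.2245, 0.2449, 0.2551, 0.2755]
t=3: π = [0.2216, 0.2464, 0.2536, 0.2784]
t=4: π = [0.2224, 0.2459, 0.2541, 0.2776]
t=5: π = [0.2222, 0.2461, 0.2539, 0.2778]

π = [0.2222, 0.2461, 0.2539, 0.2778]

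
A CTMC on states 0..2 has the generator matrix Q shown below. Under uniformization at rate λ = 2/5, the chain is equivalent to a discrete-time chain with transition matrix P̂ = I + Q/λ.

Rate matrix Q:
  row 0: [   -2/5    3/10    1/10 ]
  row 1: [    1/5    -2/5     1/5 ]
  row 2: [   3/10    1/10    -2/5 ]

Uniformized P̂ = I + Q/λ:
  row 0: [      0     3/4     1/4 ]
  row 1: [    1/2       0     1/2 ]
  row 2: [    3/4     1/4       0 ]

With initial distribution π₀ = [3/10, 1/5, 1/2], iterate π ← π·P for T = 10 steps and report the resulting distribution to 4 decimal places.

π = [0.3791, 0.3505, 0.2705]

t=0: π = [0.3000, 0.2000, 0.5000]
t=1: π = [0.4750, 0.3500, 0.1750]
t=2: π = [0.3063, 0.4000, 0.2938]
t=3: π = [0.4203, 0.3031, 0.2766]
t=4: π = [0.3590, 0.3844, 0.2566]
t=5: π = [0.3847, 0.3334, 0.2819]
t=6: π = [0.3781, 0.3590, 0.2629]
t=7: π = [0.3766, 0.3493, 0.2740]
t=8: π = [0.3802, 0.3510, 0.2688]
t=9: π = [0.3771, 0.3523, 0.2705]
t=10: π = [0.3791, 0.3505, 0.2705]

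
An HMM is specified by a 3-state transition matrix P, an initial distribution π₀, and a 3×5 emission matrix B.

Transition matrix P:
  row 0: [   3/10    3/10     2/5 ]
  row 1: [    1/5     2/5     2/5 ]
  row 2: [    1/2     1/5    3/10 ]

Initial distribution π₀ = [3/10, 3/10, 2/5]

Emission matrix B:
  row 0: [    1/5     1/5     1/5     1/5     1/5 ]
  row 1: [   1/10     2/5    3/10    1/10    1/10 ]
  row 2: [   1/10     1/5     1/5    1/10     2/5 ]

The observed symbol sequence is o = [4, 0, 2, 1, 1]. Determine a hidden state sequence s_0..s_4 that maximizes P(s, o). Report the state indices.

t=0: δ = [6.000e-02, 3.000e-02, 1.600e-01]  (obs o_0=4)
t=1: δ = [1.600e-02, 3.200e-03, 4.800e-03]  ψ = [2, 2, 2]  (obs o_1=0)
t=2: δ = [9.600e-04, 1.440e-03, 1.280e-03]  ψ = [0, 0, 0]  (obs o_2=2)
t=3: δ = [1.280e-04, 2.304e-04, 1.152e-04]  ψ = [2, 1, 1]  (obs o_3=1)
t=4: δ = [1.152e-05, 3.686e-05, 1.843e-05]  ψ = [2, 1, 1]  (obs o_4=1)
backtrack: best end state = 1; path = [2, 0, 1, 1, 1]

path = [2, 0, 1, 1, 1]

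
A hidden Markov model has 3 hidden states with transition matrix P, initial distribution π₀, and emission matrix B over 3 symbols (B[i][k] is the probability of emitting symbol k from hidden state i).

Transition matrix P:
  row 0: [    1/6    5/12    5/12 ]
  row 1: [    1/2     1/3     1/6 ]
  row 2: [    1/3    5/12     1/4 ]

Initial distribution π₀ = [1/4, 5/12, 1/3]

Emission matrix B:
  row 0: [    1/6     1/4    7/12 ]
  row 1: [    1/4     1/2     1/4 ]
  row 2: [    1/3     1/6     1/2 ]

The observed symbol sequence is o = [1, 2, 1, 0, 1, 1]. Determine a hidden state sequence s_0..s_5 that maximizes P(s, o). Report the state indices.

t=0: δ = [6.250e-02, 2.083e-01, 5.556e-02]  (obs o_0=1)
t=1: δ = [6.076e-02, 1.736e-02, 1.736e-02]  ψ = [1, 1, 1]  (obs o_1=2)
t=2: δ = [2.532e-03, 1.266e-02, 4.220e-03]  ψ = [0, 0, 0]  (obs o_2=1)
t=3: δ = [1.055e-03, 1.055e-03, 7.033e-04]  ψ = [1, 1, 1]  (obs o_3=0)
t=4: δ = [1.319e-04, 2.198e-04, 7.326e-05]  ψ = [1, 0, 0]  (obs o_4=1)
t=5: δ = [2.747e-05, 3.663e-05, 9.157e-06]  ψ = [1, 1, 0]  (obs o_5=1)
backtrack: best end state = 1; path = [1, 0, 1, 0, 1, 1]

path = [1, 0, 1, 0, 1, 1]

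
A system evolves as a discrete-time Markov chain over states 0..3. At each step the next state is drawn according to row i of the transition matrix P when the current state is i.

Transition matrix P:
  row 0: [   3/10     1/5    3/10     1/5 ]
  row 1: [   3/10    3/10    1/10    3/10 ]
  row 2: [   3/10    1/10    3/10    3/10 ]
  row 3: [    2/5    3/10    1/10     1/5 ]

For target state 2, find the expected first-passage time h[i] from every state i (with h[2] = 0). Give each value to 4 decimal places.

First-step conditioning: h[2] = 0; for i ≠ 2, h[i] = 1 + Σ_k P[i][k]·h[k].
  h[0] = 1 + 3/10·h[0] + 1/5·h[1] + 1/5·h[3]
  h[1] = 1 + 3/10·h[0] + 3/10·h[1] + 3/10·h[3]
  h[3] = 1 + 2/5·h[0] + 3/10·h[1] + 1/5·h[3]
Solving the 3×3 linear system over states ≠ 2 gives exactly h = [890/183, 370/61, 0, 1090/183] (h[2] = 0 is the target).

h = [4.8634, 6.0656, 0.0000, 5.9563]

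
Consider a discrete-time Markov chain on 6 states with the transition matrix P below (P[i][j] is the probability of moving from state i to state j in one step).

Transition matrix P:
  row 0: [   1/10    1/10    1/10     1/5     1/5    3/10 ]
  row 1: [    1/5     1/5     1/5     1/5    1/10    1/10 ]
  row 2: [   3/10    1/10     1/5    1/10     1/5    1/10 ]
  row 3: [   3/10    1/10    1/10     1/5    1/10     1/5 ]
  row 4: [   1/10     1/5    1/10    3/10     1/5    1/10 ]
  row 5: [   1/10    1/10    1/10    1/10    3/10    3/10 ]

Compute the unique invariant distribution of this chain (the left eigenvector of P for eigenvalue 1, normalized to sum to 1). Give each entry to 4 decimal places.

π = [0.1757, 0.1319, 0.1258, 0.1869, 0.1873, 0.1923]

Balance equations π_j = Σ_i π_i·P[i][j]:
  π_0 = 1/10·π_0 + 1/5·π_1 + 3/10·π_2 + 3/10·π_3 + 1/10·π_4 + 1/10·π_5
  π_1 = 1/10·π_0 + 1/5·π_1 + 1/10·π_2 + 1/10·π_3 + 1/5·π_4 + 1/10·π_5
  π_2 = 1/10·π_0 + 1/5·π_1 + 1/5·π_2 + 1/10·π_3 + 1/10·π_4 + 1/10·π_5
  π_3 = 1/5·π_0 + 1/5·π_1 + 1/10·π_2 + 1/5·π_3 + 3/10·π_4 + 1/10·π_5
  π_4 = 1/5·π_0 + 1/10·π_1 + 1/5·π_2 + 1/10·π_3 + 1/5·π_4 + 3/10·π_5
  normalize: π_0 + π_1 + π_2 + π_3 + π_4 + π_5 = 1
Solving the linear system gives exactly π = [14755/83963, 1007/7633, 960/7633, 15695/83963, 1430/7633, 16146/83963].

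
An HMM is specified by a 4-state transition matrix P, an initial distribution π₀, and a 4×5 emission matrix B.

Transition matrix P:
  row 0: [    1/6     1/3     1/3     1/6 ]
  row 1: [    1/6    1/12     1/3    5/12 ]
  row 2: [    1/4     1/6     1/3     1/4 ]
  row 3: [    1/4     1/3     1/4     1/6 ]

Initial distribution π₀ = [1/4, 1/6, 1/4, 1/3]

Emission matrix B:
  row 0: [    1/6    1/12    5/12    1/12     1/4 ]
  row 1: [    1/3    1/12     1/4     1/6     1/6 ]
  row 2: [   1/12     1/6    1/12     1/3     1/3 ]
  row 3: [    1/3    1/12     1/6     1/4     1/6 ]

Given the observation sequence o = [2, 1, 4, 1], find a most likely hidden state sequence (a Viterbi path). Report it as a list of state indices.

t=0: δ = [1.042e-01, 4.167e-02, 2.083e-02, 5.556e-02]  (obs o_0=2)
t=1: δ = [1.447e-03, 2.894e-03, 5.787e-03, 1.447e-03]  ψ = [0, 0, 0, 0]  (obs o_1=1)
t=2: δ = [3.617e-04, 1.608e-04, 6.430e-04, 2.411e-04]  ψ = [2, 2, 2, 2]  (obs o_2=4)
t=3: δ = [1.340e-05, 1.005e-05, 3.572e-05, 1.340e-05]  ψ = [2, 0, 2, 2]  (obs o_3=1)
backtrack: best end state = 2; path = [0, 2, 2, 2]

path = [0, 2, 2, 2]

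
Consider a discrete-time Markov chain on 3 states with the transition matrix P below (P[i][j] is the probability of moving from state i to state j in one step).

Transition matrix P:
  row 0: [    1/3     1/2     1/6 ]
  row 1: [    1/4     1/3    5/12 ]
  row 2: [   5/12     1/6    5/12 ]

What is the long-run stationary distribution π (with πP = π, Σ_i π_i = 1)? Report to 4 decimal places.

π = [0.3333, 0.3333, 0.3333]

Balance equations π_j = Σ_i π_i·P[i][j]:
  π_0 = 1/3·π_0 + 1/4·π_1 + 5/12·π_2
  π_1 = 1/2·π_0 + 1/3·π_1 + 1/6·π_2
  normalize: π_0 + π_1 + π_2 = 1
Solving the linear system gives exactly π = [1/3, 1/3, 1/3].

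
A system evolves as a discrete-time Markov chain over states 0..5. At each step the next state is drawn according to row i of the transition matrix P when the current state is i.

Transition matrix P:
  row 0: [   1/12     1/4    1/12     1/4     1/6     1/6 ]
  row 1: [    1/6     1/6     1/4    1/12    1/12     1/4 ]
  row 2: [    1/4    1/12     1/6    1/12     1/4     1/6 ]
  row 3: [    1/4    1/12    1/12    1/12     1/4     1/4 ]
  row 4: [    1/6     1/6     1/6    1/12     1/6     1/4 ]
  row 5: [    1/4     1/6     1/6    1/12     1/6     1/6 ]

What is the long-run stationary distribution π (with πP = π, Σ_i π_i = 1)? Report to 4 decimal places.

π = [0.1903, 0.1601, 0.1546, 0.1150, 0.1758, 0.2042]

Balance equations π_j = Σ_i π_i·P[i][j]:
  π_0 = 1/12·π_0 + 1/6·π_1 + 1/4·π_2 + 1/4·π_3 + 1/6·π_4 + 1/4·π_5
  π_1 = 1/4·π_0 + 1/6·π_1 + 1/12·π_2 + 1/12·π_3 + 1/6·π_4 + 1/6·π_5
  π_2 = 1/12·π_0 + 1/4·π_1 + 1/6·π_2 + 1/12·π_3 + 1/6·π_4 + 1/6·π_5
  π_3 = 1/4·π_0 + 1/12·π_1 + 1/12·π_2 + 1/12·π_3 + 1/12·π_4 + 1/12·π_5
  π_4 = 1/6·π_0 + 1/12·π_1 + 1/4·π_2 + 1/4·π_3 + 1/6·π_4 + 1/6·π_5
  normalize: π_0 + π_1 + π_2 + π_3 + π_4 + π_5 = 1
Solving the linear system gives exactly π = [55933/293926, 47045/293926, 45429/293926, 16908/146963, 51671/293926, 30016/146963].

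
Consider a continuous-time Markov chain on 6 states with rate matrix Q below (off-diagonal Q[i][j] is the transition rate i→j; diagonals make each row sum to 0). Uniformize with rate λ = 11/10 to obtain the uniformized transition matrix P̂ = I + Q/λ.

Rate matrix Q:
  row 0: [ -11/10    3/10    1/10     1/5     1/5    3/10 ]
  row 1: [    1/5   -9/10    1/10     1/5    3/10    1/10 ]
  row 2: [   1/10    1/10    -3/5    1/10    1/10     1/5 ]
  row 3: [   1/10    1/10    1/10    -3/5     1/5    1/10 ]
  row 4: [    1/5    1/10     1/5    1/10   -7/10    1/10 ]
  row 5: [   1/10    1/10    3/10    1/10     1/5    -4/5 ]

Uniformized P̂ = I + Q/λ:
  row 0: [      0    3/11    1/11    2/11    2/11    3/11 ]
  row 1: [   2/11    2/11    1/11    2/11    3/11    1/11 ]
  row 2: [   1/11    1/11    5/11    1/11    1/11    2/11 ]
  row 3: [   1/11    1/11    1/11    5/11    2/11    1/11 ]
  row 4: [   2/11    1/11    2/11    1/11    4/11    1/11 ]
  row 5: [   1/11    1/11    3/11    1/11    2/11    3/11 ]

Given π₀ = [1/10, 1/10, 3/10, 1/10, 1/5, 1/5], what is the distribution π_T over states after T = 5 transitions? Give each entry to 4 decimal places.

π = [0.1111, 0.1222, 0.2197, 0.1756, 0.2111, 0.1604]

t=0: π = [0.1000, 0.1000, 0.3000, 0.1000, 0.2000, 0.2000]
t=1: π = [0.1091, 0.1182, 0.2545, 0.1455, 0.2000, 0.1727]
t=2: π = [0.1099, 0.1215, 0.2331, 0.1645, 0.2058, 0.1653]
t=3: π = [0.1107, 0.1219, 0.2244, 0.1718, 0.2091, 0.1621]
t=4: π = [0.1109, 0.1221, 0.2210, 0.1745, 0.2105, 0.1609]
t=5: π = [0.1111, 0.1222, 0.2197, 0.1756, 0.2111, 0.1604]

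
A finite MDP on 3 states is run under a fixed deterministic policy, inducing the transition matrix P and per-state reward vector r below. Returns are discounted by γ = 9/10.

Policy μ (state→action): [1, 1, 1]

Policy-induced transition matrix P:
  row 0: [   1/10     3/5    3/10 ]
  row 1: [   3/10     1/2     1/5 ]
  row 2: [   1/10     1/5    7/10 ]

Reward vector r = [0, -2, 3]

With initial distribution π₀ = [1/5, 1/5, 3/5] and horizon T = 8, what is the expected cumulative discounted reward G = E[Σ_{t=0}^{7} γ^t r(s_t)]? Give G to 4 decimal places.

G = 4.4528

t=0: π = [0.2000, 0.2000, 0.6000], E[r] = 1.4000, γ^t·E[r] = 1.400000, running G = 1.400000
t=1: π = [0.1400, 0.3400, 0.5200], E[r] = 0.8800, γ^t·E[r] = 0.792000, running G = 2.192000
t=2: π = [0.1680, 0.3580, 0.4740], E[r] = 0.7060, γ^t·E[r] = 0.571860, running G = 2.763860
t=3: π = [0.1716, 0.3746, 0.4538], E[r] = 0.6122, γ^t·E[r] = 0.446294, running G = 3.210154
t=4: π = [0.1749, 0.3810, 0.4441], E[r] = 0.5701, γ^t·E[r] = 0.374069, running G = 3.584223
t=5: π = [0.1762, 0.3843, 0.4395], E[r] = 0.5500, γ^t·E[r] = 0.324780, running G = 3.909003
t=6: π = [0.1769, 0.3858, 0.4374], E[r] = 0.5406, γ^t·E[r] = 0.287306, running G = 4.196309
t=7: π = [0.1772, 0.3865, 0.4364], E[r] = 0.5362, γ^t·E[r] = 0.256456, running G = 4.452765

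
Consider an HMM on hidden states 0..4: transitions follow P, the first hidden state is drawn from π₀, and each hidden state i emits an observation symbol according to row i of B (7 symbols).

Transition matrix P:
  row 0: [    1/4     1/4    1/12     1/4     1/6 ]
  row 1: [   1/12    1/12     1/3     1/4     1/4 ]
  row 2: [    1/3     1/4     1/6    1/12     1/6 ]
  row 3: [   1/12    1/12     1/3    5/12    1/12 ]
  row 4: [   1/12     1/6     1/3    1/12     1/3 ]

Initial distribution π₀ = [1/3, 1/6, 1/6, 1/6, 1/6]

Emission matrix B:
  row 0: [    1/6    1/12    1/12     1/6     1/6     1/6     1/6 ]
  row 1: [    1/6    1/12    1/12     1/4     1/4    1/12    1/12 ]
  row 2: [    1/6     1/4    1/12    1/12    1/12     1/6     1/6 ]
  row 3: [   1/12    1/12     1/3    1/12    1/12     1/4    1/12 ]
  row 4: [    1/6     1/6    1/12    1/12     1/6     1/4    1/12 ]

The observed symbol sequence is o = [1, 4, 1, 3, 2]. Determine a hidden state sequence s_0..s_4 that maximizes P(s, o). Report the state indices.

t=0: δ = [2.778e-02, 1.389e-02, 4.167e-02, 1.389e-02, 2.778e-02]  (obs o_0=1)
t=1: δ = [2.315e-03, 2.604e-03, 7.716e-04, 5.787e-04, 1.543e-03]  ψ = [2, 2, 4, 0, 4]  (obs o_1=4)
t=2: δ = [4.823e-05, 4.823e-05, 2.170e-04, 5.425e-05, 1.085e-04]  ψ = [0, 0, 1, 1, 1]  (obs o_2=1)
t=3: δ = [1.206e-05, 1.356e-05, 3.014e-06, 1.884e-06, 3.014e-06]  ψ = [2, 2, 2, 3, 2]  (obs o_3=3)
t=4: δ = [2.512e-07, 2.512e-07, 3.768e-07, 1.130e-06, 2.826e-07]  ψ = [0, 0, 1, 1, 1]  (obs o_4=2)
backtrack: best end state = 3; path = [2, 1, 2, 1, 3]

path = [2, 1, 2, 1, 3]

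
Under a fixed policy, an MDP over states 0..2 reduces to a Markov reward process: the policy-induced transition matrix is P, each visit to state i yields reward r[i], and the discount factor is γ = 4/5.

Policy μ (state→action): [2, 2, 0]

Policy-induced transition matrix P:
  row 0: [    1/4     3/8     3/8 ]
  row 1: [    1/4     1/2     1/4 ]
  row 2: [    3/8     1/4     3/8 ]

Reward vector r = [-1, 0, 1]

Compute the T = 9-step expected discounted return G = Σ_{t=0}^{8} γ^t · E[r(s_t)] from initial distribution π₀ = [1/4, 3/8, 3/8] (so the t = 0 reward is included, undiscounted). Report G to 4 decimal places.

t=0: π = [0.2500, 0.3750, 0.3750], E[r] = 0.1250, γ^t·E[r] = 0.125000, running G = 0.125000
t=1: π = [0.2969, 0.3750, 0.3281], E[r] = 0.0313, γ^t·E[r] = 0.025000, running G = 0.150000
t=2: π = [0.2910, 0.3809, 0.3281], E[r] = 0.0371, γ^t·E[r] = 0.023750, running G = 0.173750
t=3: π = [0.2910, 0.3816, 0.3274], E[r] = 0.0364, γ^t·E[r] = 0.018625, running G = 0.192375
t=4: π = [0.2909, 0.3818, 0.3273], E[r] = 0.0364, γ^t·E[r] = 0.014900, running G = 0.207275
t=5: π = [0.2909, 0.3818, 0.3273], E[r] = 0.0364, γ^t·E[r] = 0.011916, running G = 0.219191
t=6: π = [0.2909, 0.3818, 0.3273], E[r] = 0.0364, γ^t·E[r] = 0.009533, running G = 0.228724
t=7: π = [0.2909, 0.3818, 0.3273], E[r] = 0.0364, γ^t·E[r] = 0.007626, running G = 0.236350
t=8: π = [0.2909, 0.3818, 0.3273], E[r] = 0.0364, γ^t·E[r] = 0.006101, running G = 0.242451

G = 0.2425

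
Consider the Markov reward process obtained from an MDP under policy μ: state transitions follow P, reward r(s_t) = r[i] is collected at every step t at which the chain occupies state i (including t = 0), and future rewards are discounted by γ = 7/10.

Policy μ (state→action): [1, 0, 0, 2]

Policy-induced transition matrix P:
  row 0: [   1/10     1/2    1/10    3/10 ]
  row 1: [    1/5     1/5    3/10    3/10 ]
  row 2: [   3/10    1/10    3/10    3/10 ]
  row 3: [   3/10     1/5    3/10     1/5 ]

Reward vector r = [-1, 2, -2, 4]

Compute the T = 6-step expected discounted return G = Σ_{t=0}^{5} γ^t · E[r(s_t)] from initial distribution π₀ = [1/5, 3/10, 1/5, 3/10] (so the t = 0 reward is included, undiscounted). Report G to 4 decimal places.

t=0: π = [0.2000, 0.3000, 0.2000, 0.3000], E[r] = 1.2000, γ^t·E[r] = 1.200000, running G = 1.200000
t=1: π = [0.2300, 0.2400, 0.2600, 0.2700], E[r] = 0.8100, γ^t·E[r] = 0.567000, running G = 1.767000
t=2: π = [0.2300, 0.2430, 0.2540, 0.2730], E[r] = 0.8400, γ^t·E[r] = 0.411600, running G = 2.178600
t=3: π = [0.2297, 0.2436, 0.2540, 0.2727], E[r] = 0.8403, γ^t·E[r] = 0.288223, running G = 2.466823
t=4: π = [0.2297, 0.2435, 0.2541, 0.2727], E[r] = 0.8401, γ^t·E[r] = 0.201713, running G = 2.668536
t=5: π = [0.2297, 0.2435, 0.2541, 0.2727], E[r] = 0.8401, γ^t·E[r] = 0.141193, running G = 2.809729

G = 2.8097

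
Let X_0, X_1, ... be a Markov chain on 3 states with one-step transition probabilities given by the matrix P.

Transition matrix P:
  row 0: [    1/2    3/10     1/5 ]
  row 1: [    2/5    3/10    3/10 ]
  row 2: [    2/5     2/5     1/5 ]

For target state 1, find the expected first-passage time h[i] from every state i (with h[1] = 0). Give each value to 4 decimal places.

First-step conditioning: h[1] = 0; for i ≠ 1, h[i] = 1 + Σ_k P[i][k]·h[k].
  h[0] = 1 + 1/2·h[0] + 1/5·h[2]
  h[2] = 1 + 2/5·h[0] + 1/5·h[2]
Solving the 2×2 linear system over states ≠ 1 gives exactly h = [25/8, 0, 45/16] (h[1] = 0 is the target).

h = [3.1250, 0.0000, 2.8125]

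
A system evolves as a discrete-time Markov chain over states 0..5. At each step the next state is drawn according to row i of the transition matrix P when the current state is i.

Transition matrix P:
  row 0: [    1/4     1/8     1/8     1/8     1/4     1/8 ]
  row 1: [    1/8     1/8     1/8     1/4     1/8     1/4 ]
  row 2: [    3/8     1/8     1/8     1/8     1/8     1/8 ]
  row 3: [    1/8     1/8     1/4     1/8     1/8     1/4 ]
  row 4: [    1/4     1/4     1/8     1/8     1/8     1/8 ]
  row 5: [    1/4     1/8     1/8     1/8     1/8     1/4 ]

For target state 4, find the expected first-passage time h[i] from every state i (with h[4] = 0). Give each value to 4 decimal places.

First-step conditioning: h[4] = 0; for i ≠ 4, h[i] = 1 + Σ_k P[i][k]·h[k].
  h[0] = 1 + 1/4·h[0] + 1/8·h[1] + 1/8·h[2] + 1/8·h[3] + 1/8·h[5]
  h[1] = 1 + 1/8·h[0] + 1/8·h[1] + 1/8·h[2] + 1/4·h[3] + 1/4·h[5]
  h[2] = 1 + 3/8·h[0] + 1/8·h[1] + 1/8·h[2] + 1/8·h[3] + 1/8·h[5]
  h[3] = 1 + 1/8·h[0] + 1/8·h[1] + 1/4·h[2] + 1/8·h[3] + 1/4·h[5]
  h[5] = 1 + 1/4·h[0] + 1/8·h[1] + 1/8·h[2] + 1/8·h[3] + 1/4·h[5]
Solving the 5×5 linear system over states ≠ 4 gives exactly h = [28672/5057, 33336/5057, 32256/5057, 33216/5057, 0, 32768/5057] (h[4] = 0 is the target).

h = [5.6698, 6.5921, 6.3785, 6.5683, 0.0000, 6.4797]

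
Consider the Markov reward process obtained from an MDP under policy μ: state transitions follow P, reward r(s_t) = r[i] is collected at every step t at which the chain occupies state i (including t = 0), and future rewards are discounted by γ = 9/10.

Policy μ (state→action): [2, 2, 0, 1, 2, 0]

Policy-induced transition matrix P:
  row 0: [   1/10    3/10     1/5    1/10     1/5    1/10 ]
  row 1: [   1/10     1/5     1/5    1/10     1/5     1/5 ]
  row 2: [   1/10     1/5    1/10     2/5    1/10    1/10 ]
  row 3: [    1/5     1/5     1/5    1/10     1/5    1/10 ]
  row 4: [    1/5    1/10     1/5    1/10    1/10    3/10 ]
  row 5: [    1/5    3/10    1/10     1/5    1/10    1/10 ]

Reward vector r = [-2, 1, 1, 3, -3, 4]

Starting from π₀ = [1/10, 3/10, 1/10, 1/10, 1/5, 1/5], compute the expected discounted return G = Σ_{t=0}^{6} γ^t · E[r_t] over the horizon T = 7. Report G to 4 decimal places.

G = 3.8278

t=0: π = [0.1000, 0.3000, 0.1000, 0.1000, 0.2000, 0.2000], E[r] = 0.7000, γ^t·E[r] = 0.700000, running G = 0.700000
t=1: π = [0.1500, 0.2100, 0.1700, 0.1500, 0.1500, 0.1700], E[r] = 0.7600, γ^t·E[r] = 0.684000, running G = 1.384000
t=2: π = [0.1470, 0.2170, 0.1660, 0.1680, 0.1510, 0.1510], E[r] = 0.7440, γ^t·E[r] = 0.602640, running G = 1.986640
t=3: π = [0.1470, 0.2147, 0.1683, 0.1649, 0.1532, 0.1519], E[r] = 0.7317, γ^t·E[r] = 0.533409, running G = 2.520049
t=4: π = [0.1470, 0.2146, 0.1680, 0.1657, 0.1527, 0.1521], E[r] = 0.7361, γ^t·E[r] = 0.482922, running G = 3.002972
t=5: π = [0.1470, 0.2146, 0.1680, 0.1656, 0.1527, 0.1520], E[r] = 0.7351, γ^t·E[r] = 0.434094, running G = 3.437066
t=6: π = [0.1470, 0.2146, 0.1680, 0.1656, 0.1527, 0.1520], E[r] = 0.7352, γ^t·E[r] = 0.390719, running G = 3.827785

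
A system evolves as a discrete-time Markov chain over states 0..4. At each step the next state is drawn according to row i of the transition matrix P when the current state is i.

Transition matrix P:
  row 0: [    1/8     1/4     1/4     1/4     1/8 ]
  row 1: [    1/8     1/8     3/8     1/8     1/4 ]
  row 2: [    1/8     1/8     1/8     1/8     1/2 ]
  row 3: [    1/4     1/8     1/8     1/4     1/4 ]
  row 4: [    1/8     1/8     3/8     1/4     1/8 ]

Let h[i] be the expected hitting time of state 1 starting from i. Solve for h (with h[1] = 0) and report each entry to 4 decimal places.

h = [6.0724, 0.0000, 6.9526, 6.8301, 6.9415]

First-step conditioning: h[1] = 0; for i ≠ 1, h[i] = 1 + Σ_k P[i][k]·h[k].
  h[0] = 1 + 1/8·h[0] + 1/4·h[2] + 1/4·h[3] + 1/8·h[4]
  h[2] = 1 + 1/8·h[0] + 1/8·h[2] + 1/8·h[3] + 1/2·h[4]
  h[3] = 1 + 1/4·h[0] + 1/8·h[2] + 1/4·h[3] + 1/4·h[4]
  h[4] = 1 + 1/8·h[0] + 3/8·h[2] + 1/4·h[3] + 1/8·h[4]
Solving the 4×4 linear system over states ≠ 1 gives exactly h = [2180/359, 0, 2496/359, 2452/359, 2492/359] (h[1] = 0 is the target).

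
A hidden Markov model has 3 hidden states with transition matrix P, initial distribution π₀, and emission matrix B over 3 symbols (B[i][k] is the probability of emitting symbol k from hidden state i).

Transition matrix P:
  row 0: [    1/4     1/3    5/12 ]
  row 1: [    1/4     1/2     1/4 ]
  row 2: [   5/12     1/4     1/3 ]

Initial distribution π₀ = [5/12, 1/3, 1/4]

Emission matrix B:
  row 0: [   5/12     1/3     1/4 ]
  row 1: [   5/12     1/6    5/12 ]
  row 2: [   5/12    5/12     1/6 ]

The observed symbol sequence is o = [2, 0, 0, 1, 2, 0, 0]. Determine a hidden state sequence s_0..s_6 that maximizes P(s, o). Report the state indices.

path = [1, 1, 1, 1, 1, 1, 1]

t=0: δ = [1.042e-01, 1.389e-01, 4.167e-02]  (obs o_0=2)
t=1: δ = [1.447e-02, 2.894e-02, 1.808e-02]  ψ = [1, 1, 0]  (obs o_1=0)
t=2: δ = [3.140e-03, 6.028e-03, 3.014e-03]  ψ = [2, 1, 1]  (obs o_2=0)
t=3: δ = [5.023e-04, 5.023e-04, 6.279e-04]  ψ = [1, 1, 1]  (obs o_3=1)
t=4: δ = [6.541e-05, 1.047e-04, 3.489e-05]  ψ = [2, 1, 0]  (obs o_4=2)
t=5: δ = [1.090e-05, 2.180e-05, 1.136e-05]  ψ = [1, 1, 0]  (obs o_5=0)
t=6: δ = [2.271e-06, 4.542e-06, 2.271e-06]  ψ = [1, 1, 1]  (obs o_6=0)
backtrack: best end state = 1; path = [1, 1, 1, 1, 1, 1, 1]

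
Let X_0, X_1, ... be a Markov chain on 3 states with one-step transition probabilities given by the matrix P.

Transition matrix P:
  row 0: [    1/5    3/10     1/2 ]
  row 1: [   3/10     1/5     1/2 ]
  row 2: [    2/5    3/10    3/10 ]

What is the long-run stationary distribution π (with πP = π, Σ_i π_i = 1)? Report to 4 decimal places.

Balance equations π_j = Σ_i π_i·P[i][j]:
  π_0 = 1/5·π_0 + 3/10·π_1 + 2/5·π_2
  π_1 = 3/10·π_0 + 1/5·π_1 + 3/10·π_2
  normalize: π_0 + π_1 + π_2 = 1
Solving the linear system gives exactly π = [41/132, 3/11, 5/12].

π = [0.3106, 0.2727, 0.4167]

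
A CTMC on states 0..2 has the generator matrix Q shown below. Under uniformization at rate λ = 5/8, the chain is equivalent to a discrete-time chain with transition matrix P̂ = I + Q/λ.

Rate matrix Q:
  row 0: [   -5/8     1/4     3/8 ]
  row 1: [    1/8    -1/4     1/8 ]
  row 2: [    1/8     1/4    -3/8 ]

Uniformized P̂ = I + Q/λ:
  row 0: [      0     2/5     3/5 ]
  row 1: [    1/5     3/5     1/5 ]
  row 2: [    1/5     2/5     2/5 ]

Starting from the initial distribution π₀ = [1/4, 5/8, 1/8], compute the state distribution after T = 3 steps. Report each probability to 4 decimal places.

π = [0.1660, 0.5010, 0.3330]

t=0: π = [0.2500, 0.6250, 0.1250]
t=1: π = [0.1500, 0.5250, 0.3250]
t=2: π = [0.1700, 0.5050, 0.3250]
t=3: π = [0.1660, 0.5010, 0.3330]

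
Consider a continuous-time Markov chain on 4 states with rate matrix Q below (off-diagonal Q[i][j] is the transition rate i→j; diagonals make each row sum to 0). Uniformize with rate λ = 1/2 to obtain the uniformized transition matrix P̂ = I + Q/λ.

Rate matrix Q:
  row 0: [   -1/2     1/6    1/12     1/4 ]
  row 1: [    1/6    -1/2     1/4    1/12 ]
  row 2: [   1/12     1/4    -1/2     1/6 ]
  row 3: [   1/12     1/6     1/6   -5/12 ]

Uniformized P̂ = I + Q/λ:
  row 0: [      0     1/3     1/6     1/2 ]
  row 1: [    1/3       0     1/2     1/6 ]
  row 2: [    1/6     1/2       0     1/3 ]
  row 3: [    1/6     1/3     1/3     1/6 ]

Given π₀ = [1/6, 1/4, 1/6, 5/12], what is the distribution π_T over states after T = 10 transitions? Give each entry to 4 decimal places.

π = [0.1832, 0.2829, 0.2624, 0.2715]

t=0: π = [0.1667, 0.2500, 0.1667, 0.4167]
t=1: π = [0.1806, 0.2778, 0.2917, 0.2500]
t=2: π = [0.1829, 0.2894, 0.2523, 0.2755]
t=3: π = [0.1844, 0.2789, 0.2670, 0.2697]
t=4: π = [0.1824, 0.2849, 0.2601, 0.2726]
t=5: π = [0.1837, 0.2817, 0.2637, 0.2708]
t=6: π = [0.1830, 0.2834, 0.2618, 0.2719]
t=7: π = [0.1834, 0.2825, 0.2628, 0.2713]
t=8: π = [0.1832, 0.2830, 0.2622, 0.2716]
t=9: π = [0.1833, 0.2827, 0.2625, 0.2714]
t=10: π = [0.1832, 0.2829, 0.2624, 0.2715]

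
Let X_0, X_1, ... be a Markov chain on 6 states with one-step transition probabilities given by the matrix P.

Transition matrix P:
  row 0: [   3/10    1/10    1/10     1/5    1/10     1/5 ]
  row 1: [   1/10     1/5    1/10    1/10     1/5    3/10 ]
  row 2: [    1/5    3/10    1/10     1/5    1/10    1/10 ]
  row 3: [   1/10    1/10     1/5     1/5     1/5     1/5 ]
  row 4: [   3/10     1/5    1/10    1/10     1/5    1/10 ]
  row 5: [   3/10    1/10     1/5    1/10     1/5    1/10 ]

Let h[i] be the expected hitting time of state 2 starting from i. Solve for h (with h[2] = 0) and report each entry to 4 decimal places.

First-step conditioning: h[2] = 0; for i ≠ 2, h[i] = 1 + Σ_k P[i][k]·h[k].
  h[0] = 1 + 3/10·h[0] + 1/10·h[1] + 1/5·h[3] + 1/10·h[4] + 1/5·h[5]
  h[1] = 1 + 1/10·h[0] + 1/5·h[1] + 1/10·h[3] + 1/5·h[4] + 3/10·h[5]
  h[3] = 1 + 1/10·h[0] + 1/10·h[1] + 1/5·h[3] + 1/5·h[4] + 1/5·h[5]
  h[4] = 1 + 3/10·h[0] + 1/5·h[1] + 1/10·h[3] + 1/5·h[4] + 1/10·h[5]
  h[5] = 1 + 3/10·h[0] + 1/10·h[1] + 1/10·h[3] + 1/5·h[4] + 1/10·h[5]
Solving the 5×5 linear system over states ≠ 2 gives exactly h = [44910/5981, 45100/5981, 0, 40510/5981, 45820/5981, 41310/5981] (h[2] = 0 is the target).

h = [7.5088, 7.5405, 0.0000, 6.7731, 7.6609, 6.9069]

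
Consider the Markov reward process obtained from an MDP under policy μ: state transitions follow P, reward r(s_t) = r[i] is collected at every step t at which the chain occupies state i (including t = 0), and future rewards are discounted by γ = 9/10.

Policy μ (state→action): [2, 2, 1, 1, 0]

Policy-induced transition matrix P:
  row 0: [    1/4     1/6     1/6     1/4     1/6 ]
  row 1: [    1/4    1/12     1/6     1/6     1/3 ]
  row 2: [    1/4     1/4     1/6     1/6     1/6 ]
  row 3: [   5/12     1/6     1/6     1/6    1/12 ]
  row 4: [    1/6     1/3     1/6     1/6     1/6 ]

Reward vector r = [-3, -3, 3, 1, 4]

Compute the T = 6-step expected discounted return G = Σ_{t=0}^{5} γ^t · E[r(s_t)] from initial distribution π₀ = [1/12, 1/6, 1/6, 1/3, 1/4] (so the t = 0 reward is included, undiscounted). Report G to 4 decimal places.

G = 1.0890

t=0: π = [0.0833, 0.1667, 0.1667, 0.3333, 0.2500], E[r] = 1.0833, γ^t·E[r] = 1.083333, running G = 1.083333
t=1: π = [0.2847, 0.2083, 0.1667, 0.1736, 0.1667], E[r] = -0.1389, γ^t·E[r] = -0.125000, running G = 0.958333
t=2: π = [0.2650, 0.1910, 0.1667, 0.1904, 0.1869], E[r] = 0.0700, γ^t·E[r] = 0.056719, running G = 1.015052
t=3: π = [0.2662, 0.1958, 0.1667, 0.1888, 0.1826], E[r] = 0.0334, γ^t·E[r] = 0.024363, running G = 1.039415
t=4: π = [0.2662, 0.1947, 0.1667, 0.1888, 0.1836], E[r] = 0.0404, γ^t·E[r] = 0.026488, running G = 1.065904
t=5: π = [0.2662, 0.1949, 0.1667, 0.1889, 0.1834], E[r] = 0.0390, γ^t·E[r] = 0.023055, running G = 1.088959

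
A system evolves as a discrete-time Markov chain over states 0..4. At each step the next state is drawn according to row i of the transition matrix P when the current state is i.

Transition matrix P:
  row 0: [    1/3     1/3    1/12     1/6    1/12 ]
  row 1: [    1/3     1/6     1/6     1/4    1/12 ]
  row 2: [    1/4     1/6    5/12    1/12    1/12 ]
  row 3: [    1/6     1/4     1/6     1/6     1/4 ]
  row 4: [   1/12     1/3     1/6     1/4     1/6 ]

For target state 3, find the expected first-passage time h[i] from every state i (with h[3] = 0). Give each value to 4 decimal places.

h = [5.4960, 5.1585, 6.2673, 0.0000, 5.0665]

First-step conditioning: h[3] = 0; for i ≠ 3, h[i] = 1 + Σ_k P[i][k]·h[k].
  h[0] = 1 + 1/3·h[0] + 1/3·h[1] + 1/12·h[2] + 1/12·h[4]
  h[1] = 1 + 1/3·h[0] + 1/6·h[1] + 1/6·h[2] + 1/12·h[4]
  h[2] = 1 + 1/4·h[0] + 1/6·h[1] + 5/12·h[2] + 1/12·h[4]
  h[4] = 1 + 1/12·h[0] + 1/3·h[1] + 1/6·h[2] + 1/6·h[4]
Solving the 4×4 linear system over states ≠ 3 gives exactly h = [7524/1369, 7062/1369, 8580/1369, 0, 6936/1369] (h[3] = 0 is the target).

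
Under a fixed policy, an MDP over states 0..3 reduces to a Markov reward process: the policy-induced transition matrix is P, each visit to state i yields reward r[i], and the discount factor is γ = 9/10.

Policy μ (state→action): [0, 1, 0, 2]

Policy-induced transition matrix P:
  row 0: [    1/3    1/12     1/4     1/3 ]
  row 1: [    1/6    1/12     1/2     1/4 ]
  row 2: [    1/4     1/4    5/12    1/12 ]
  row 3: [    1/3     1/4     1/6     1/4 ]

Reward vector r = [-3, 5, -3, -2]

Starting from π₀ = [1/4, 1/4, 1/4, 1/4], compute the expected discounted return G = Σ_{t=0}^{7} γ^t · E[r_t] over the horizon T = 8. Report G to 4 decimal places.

t=0: π = [0.2500, 0.2500, 0.2500, 0.2500], E[r] = -0.7500, γ^t·E[r] = -0.750000, running G = -0.750000
t=1: π = [0.2708, 0.1667, 0.3333, 0.2292], E[r] = -1.4375, γ^t·E[r] = -1.293750, running G = -2.043750
t=2: π = [0.2778, 0.1771, 0.3281, 0.2170], E[r] = -1.3663, γ^t·E[r] = -1.106719, running G = -3.150469
t=3: π = [0.2765, 0.1742, 0.3309, 0.2185], E[r] = -1.3880, γ^t·E[r] = -1.011867, running G = -4.162336
t=4: π = [0.2767, 0.1749, 0.3305, 0.2179], E[r] = -1.3830, γ^t·E[r] = -0.907382, running G = -5.069718
t=5: π = [0.2766, 0.1747, 0.3306, 0.2180], E[r] = -1.3842, γ^t·E[r] = -0.817343, running G = -5.887061
t=6: π = [0.2767, 0.1748, 0.3306, 0.2179], E[r] = -1.3839, γ^t·E[r] = -0.735454, running G = -6.622515
t=7: π = [0.2767, 0.1748, 0.3306, 0.2180], E[r] = -1.3840, γ^t·E[r] = -0.661941, running G = -7.284456

G = -7.2845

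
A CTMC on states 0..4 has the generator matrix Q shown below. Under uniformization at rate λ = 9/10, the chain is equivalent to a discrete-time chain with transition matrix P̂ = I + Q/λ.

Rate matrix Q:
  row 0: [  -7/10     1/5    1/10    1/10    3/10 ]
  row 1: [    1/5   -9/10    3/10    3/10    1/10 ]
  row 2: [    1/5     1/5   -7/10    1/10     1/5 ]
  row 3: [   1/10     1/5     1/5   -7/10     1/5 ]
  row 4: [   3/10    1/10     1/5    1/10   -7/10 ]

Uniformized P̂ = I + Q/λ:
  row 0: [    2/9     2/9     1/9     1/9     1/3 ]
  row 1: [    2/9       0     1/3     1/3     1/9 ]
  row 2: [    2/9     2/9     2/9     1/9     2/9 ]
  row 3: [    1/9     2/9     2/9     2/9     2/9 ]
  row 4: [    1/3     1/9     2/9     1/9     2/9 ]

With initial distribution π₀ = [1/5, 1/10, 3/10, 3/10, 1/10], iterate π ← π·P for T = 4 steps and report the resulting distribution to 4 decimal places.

π = [0.2296, 0.1604, 0.2150, 0.1656, 0.2294]

t=0: π = [0.2000, 0.1000, 0.3000, 0.3000, 0.1000]
t=1: π = [0.2000, 0.1889, 0.2111, 0.1667, 0.2333]
t=2: π = [0.2296, 0.1543, 0.2210, 0.1716, 0.2235]
t=3: π = [0.2280, 0.1631, 0.2139, 0.1645, 0.2306]
t=4: π = [0.2296, 0.1604, 0.2150, 0.1656, 0.2294]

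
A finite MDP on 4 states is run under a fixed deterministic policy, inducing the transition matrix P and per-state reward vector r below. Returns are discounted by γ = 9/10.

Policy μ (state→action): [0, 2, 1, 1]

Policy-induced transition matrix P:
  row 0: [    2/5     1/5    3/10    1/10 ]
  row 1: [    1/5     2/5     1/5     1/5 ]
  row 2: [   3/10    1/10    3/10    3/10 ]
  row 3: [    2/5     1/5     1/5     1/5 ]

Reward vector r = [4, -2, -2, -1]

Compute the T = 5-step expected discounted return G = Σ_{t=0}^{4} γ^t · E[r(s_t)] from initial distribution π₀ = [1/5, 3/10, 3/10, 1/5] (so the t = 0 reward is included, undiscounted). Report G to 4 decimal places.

t=0: π = [0.2000, 0.3000, 0.3000, 0.2000], E[r] = -0.6000, γ^t·E[r] = -0.600000, running G = -0.600000
t=1: π = [0.3100, 0.2300, 0.2500, 0.2100], E[r] = 0.0700, γ^t·E[r] = 0.063000, running G = -0.537000
t=2: π = [0.3290, 0.2210, 0.2560, 0.1940], E[r] = 0.1680, γ^t·E[r] = 0.136080, running G = -0.400920
t=3: π = [0.3302, 0.2186, 0.2585, 0.1927], E[r] = 0.1739, γ^t·E[r] = 0.126773, running G = -0.274147
t=4: π = [0.3304, 0.2179, 0.2589, 0.1928], E[r] = 0.1754, γ^t·E[r] = 0.115087, running G = -0.159060

G = -0.1591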